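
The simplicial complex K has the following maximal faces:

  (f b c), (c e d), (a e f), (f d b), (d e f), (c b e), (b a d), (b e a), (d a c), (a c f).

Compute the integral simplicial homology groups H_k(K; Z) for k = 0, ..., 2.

H_0 ≅ Z,  H_1 ≅ Z/2,  H_2 = 0.

Take the total order a < b < c < d < e < f on the vertex set. Then K (dimension 2) consists of the simplices:

  0-simplices (6): a, b, c, d, e, f
  1-simplices (15): ab, ac, ad, ae, af, bc, bd, be, bf, cd, ce, cf, de, df, ef
  2-simplices (10): abd, abe, acd, acf, aef, bce, bcf, bdf, cde, def

so the chain groups are C_0 ≅ Z^6, C_1 ≅ Z^15, C_2 ≅ Z^10.

∂_1: C_1 → C_0 maps an edge to its endpoints' difference, ∂[p,q] = q − p. For instance
  ∂cf = f − c.
The resulting 6×15 matrix has rank 5, and its Smith normal form has invariant factors (1,1,1,1,1).

∂_2: C_2 → C_1 acts by ∂[p,q,r] = [q,r] − [p,r] + [p,q]. For instance
  ∂cde = de − ce + cd,
  ∂bdf = df − bf + bd.
As a 15×10 matrix over Z this has rank 10, with invariant factors (1,1,1,1,1,1,1,1,1,2).

From H_k ≅ ker(∂_k) / im(∂_{k+1}) we obtain:

  H_0: rank C_0 − rank ∂_1 = 6 − 5 = 1, and the invariant factors of ∂_1 are all 1, so H_0 ≅ Z.
  H_1: rank ker ∂_1 − rank ∂_2 = (15 − 5) − 10 = 0, and ∂_2 has invariant factor 2 > 1, so H_1 ≅ Z/2.
  H_2: rank ker ∂_2 − rank ∂_3 = (10 − 10) − 0 = 0, and there is no ∂_3, so H_2 ≅ 0.

As a check, the Euler characteristic is 6 − 15 + 10 = 1, which agrees with 1 − 0 + 0 = 1.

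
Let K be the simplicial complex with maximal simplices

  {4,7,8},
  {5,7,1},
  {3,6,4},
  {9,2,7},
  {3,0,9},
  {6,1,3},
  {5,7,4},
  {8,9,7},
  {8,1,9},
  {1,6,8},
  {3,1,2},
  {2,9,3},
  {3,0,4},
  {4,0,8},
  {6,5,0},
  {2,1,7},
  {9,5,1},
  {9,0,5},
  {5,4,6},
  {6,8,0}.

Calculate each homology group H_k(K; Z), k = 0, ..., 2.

H_0 ≅ Z,  H_1 ≅ Z ⊕ Z/2,  H_2 = 0.

K has 10 vertices, 30 edges, 20 triangles.
rank ∂_0 = 0, rank ∂_1 = 9 ⇒ b_0 = 10 − 0 − 9 = 1; all invariant factors of ∂_1 are 1 so no torsion. So H_0 ≅ Z.
rank ∂_1 = 9, rank ∂_2 = 20 ⇒ b_1 = 30 − 9 − 20 = 1; ∂_2 has invariant factor(s) [2] giving torsion. So H_1 ≅ Z ⊕ Z/2.
rank ∂_2 = 20, rank ∂_3 = 0 ⇒ b_2 = 20 − 20 − 0 = 0. So H_2 ≅ 0.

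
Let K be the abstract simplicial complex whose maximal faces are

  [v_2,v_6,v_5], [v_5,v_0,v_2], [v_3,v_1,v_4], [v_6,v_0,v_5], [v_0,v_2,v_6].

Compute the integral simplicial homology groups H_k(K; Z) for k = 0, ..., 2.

H_0 ≅ Z^2,  H_1 = 0,  H_2 ≅ Z.

Order the vertices as v_0 < v_1 < v_2 < v_3 < v_4 < v_5 < v_6. Listing each simplex with vertices in this order, K has dimension 2 with simplices:

  0-simplices (7): [v_0], [v_1], [v_2], [v_3], [v_4], [v_5], [v_6]
  1-simplices (9): [v_0,v_2], [v_0,v_5], [v_0,v_6], [v_1,v_3], [v_1,v_4], [v_2,v_5], [v_2,v_6], [v_3,v_4], [v_5,v_6]
  2-simplices (5): [v_0,v_2,v_5], [v_0,v_2,v_6], [v_0,v_5,v_6], [v_1,v_3,v_4], [v_2,v_5,v_6]

giving chain groups C_0 ≅ Z^7, C_1 ≅ Z^9, C_2 ≅ Z^5.

Boundary ∂_1: C_1 → C_0 is given by ∂[p,q] = [q] − [p]. For instance
  ∂[v_0,v_2] = [v_2] − [v_0].
As a 7×9 matrix over Z this has rank 5, with invariant factors (1,1,1,1,1).

The boundary map ∂_2: C_2 → C_1 acts by ∂[p,q,r] = [q,r] − [p,r] + [p,q]. For instance
  ∂[v_0,v_2,v_6] = [v_2,v_6] − [v_0,v_6] + [v_0,v_2],
  ∂[v_0,v_5,v_6] = [v_5,v_6] − [v_0,v_6] + [v_0,v_5].
This gives a 9×5 integer matrix of rank 4; reducing to Smith normal form yields diagonal entries (1,1,1,1).

Reading off H_k = ker ∂_k / im ∂_{k+1}:

  H_0: rank C_0 − rank ∂_1 = 7 − 5 = 2, and the invariant factors of ∂_1 are all 1, so H_0 = Z^2.
  H_1: rank ker ∂_1 − rank ∂_2 = (9 − 5) − 4 = 0, and the invariant factors of ∂_2 are all 1, so H_1 = 0.
  H_2: rank ker ∂_2 − rank ∂_3 = (5 − 4) − 0 = 1, and there is no ∂_3, so H_2 = Z.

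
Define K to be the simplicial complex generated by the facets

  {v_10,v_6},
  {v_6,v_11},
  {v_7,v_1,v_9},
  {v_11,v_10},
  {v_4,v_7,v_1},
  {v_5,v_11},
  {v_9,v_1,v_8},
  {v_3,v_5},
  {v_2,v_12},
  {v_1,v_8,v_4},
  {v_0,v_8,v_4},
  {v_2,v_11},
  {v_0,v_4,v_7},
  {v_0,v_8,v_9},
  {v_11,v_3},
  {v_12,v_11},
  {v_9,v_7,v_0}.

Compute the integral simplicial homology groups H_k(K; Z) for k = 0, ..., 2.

Take the total order v_0 < v_1 < v_2 < v_3 < v_4 < v_5 < v_6 < v_7 < v_8 < v_9 < v_10 < v_11 < v_12 on the vertex set. Then K (dimension 2) consists of the simplices:

  0-simplices (13): [v_0], [v_1], [v_2], [v_3], [v_4], [v_5], [v_6], [v_7], [v_8], [v_9], [v_10], [v_11], [v_12]
  1-simplices (21): (21 of them)
  2-simplices (8): [v_0,v_4,v_7], [v_0,v_4,v_8], [v_0,v_7,v_9], [v_0,v_8,v_9], [v_1,v_4,v_7], [v_1,v_4,v_8], [v_1,v_7,v_9], [v_1,v_8,v_9]

Hence C_0 ≅ Z^13, C_1 ≅ Z^21, C_2 ≅ Z^8.

The boundary map ∂_1: C_1 → C_0 is given by ∂[p,q] = [q] − [p].
The resulting 13×21 matrix has rank 11, and its Smith normal form has invariant factors (1,1,1,1,1,1,1,1,1,1,1).

∂_2: C_2 → C_1 acts by ∂[p,q,r] = [q,r] − [p,r] + [p,q]. For instance
  ∂[v_1,v_7,v_9] = [v_7,v_9] − [v_1,v_9] + [v_1,v_7],
  ∂[v_1,v_8,v_9] = [v_8,v_9] − [v_1,v_9] + [v_1,v_8].
This gives a 21×8 integer matrix of rank 7; reducing to Smith normal form yields diagonal entries (1,1,1,1,1,1,1).

Computing H_k = (kernel of ∂_k) / (image of ∂_{k+1}):

  H_0: rank C_0 − rank ∂_1 = 13 − 11 = 2, and the invariant factors of ∂_1 are all 1, so H_0 = Z^2.
  H_1: rank ker ∂_1 − rank ∂_2 = (21 − 11) − 7 = 3, and the invariant factors of ∂_2 are all 1, so H_1 = Z^3.
  H_2: rank ker ∂_2 − rank ∂_3 = (8 − 7) − 0 = 1, and there is no ∂_3, so H_2 = Z.

(K is a triangulation of the disjoint union of a wedge of 3 circles and the 2-sphere S^2.)

H_0 = Z^2,  H_1 = Z^3,  H_2 = Z.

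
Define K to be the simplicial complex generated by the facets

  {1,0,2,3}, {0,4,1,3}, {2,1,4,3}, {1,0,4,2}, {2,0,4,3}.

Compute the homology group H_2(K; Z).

Order the vertices as 0 < 1 < 2 < 3 < 4. Listing each simplex with vertices in this order, K has dimension 3 with simplices:

  0-simplices (5): [0], [1], [2], [3], [4]
  1-simplices (10): [0,1], [0,2], [0,3], [0,4], [1,2], [1,3], [1,4], [2,3], [2,4], [3,4]
  2-simplices (10): [0,1,2], [0,1,3], [0,1,4], [0,2,3], [0,2,4], [0,3,4], [1,2,3], [1,2,4], [1,3,4], [2,3,4]
  3-simplices (5): [0,1,2,3], [0,1,2,4], [0,1,3,4], [0,2,3,4], [1,2,3,4]

so the chain groups are C_0 ≅ Z^5, C_1 ≅ Z^10, C_2 ≅ Z^10, C_3 ≅ Z^5.

Boundary ∂_1: C_1 → C_0 sends each edge [p,q] (with p < q) to q − p. For instance
  ∂[0,1] = [1] − [0].
The 5×10 boundary matrix has rank 4 and Smith normal form diag(1,1,1,1).

Boundary ∂_2: C_2 → C_1 maps a triangle to the signed sum of its edges. For instance
  ∂[0,1,3] = [1,3] − [0,3] + [0,1],
  ∂[0,2,4] = [2,4] − [0,4] + [0,2].
As a 10×10 matrix over Z this has rank 6, with invariant factors (1,1,1,1,1,1).

Boundary ∂_3: C_3 → C_2 sends each 3-simplex σ to the alternating sum Σ_i (−1)^i (σ with its i-th vertex removed). For instance
  ∂[0,1,2,4] = [1,2,4] − [0,2,4] + [0,1,4] − [0,1,2],
  ∂[1,2,3,4] = [2,3,4] − [1,3,4] + [1,2,4] − [1,2,3].
This gives a 10×5 integer matrix of rank 4; reducing to Smith normal form yields diagonal entries (1,1,1,1).

Computing H_k = (kernel of ∂_k) / (image of ∂_{k+1}):

  H_2: rank ker ∂_2 − rank ∂_3 = (10 − 6) − 4 = 0, and the invariant factors of ∂_3 are all 1, so H_2 = 0.

(K is a triangulation of the 3-sphere S^3.)

H_2 = 0.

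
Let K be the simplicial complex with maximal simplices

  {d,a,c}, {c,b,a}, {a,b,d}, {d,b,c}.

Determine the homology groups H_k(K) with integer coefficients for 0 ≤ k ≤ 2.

Fix the vertex order a < b < c < d and write every simplex with vertices in increasing order. Then dim K = 2 and the simplices of K are:

  0-simplices (4): a, b, c, d
  1-simplices (6): ab, ac, ad, bc, bd, cd
  2-simplices (4): abc, abd, acd, bcd

Hence C_0 ≅ Z^4, C_1 ≅ Z^6, C_2 ≅ Z^4.

The boundary map ∂_1: C_1 → C_0 maps an edge to its endpoints' difference, ∂[p,q] = q − p. For instance
  ∂cd = d − c.
As a 4×6 matrix over Z this has rank 3, with invariant factors (1,1,1).

The boundary map ∂_2: C_2 → C_1 acts by ∂[p,q,r] = [q,r] − [p,r] + [p,q]. For instance
  ∂abc = bc − ac + ab,
  ∂acd = cd − ad + ac.
This gives a 6×4 integer matrix of rank 3; reducing to Smith normal form yields diagonal entries (1,1,1).

Now H_k = ker ∂_k / im ∂_{k+1}, so:

  H_0: rank C_0 − rank ∂_1 = 4 − 3 = 1, and the invariant factors of ∂_1 are all 1, so H_0 = Z.
  H_1: rank ker ∂_1 − rank ∂_2 = (6 − 3) − 3 = 0, and the invariant factors of ∂_2 are all 1, so H_1 = 0.
  H_2: rank ker ∂_2 − rank ∂_3 = (4 − 3) − 0 = 1, and there is no ∂_3, so H_2 = Z.

(K is a triangulation of the 2-sphere S^2.)

H_0 ≅ Z,  H_1 = 0,  H_2 ≅ Z.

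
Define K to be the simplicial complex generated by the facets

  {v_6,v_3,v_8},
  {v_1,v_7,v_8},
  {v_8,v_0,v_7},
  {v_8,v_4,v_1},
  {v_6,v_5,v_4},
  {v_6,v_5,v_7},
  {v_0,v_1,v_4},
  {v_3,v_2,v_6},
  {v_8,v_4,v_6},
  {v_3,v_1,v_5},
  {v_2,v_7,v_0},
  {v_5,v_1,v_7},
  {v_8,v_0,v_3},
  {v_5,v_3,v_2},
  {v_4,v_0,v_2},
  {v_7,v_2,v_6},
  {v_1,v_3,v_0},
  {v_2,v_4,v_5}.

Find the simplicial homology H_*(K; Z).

H_0 = Z,  H_1 = Z ⊕ Z/2Z,  H_2 = 0.

K has 9 vertices, 27 edges, 18 triangles.
rank ∂_0 = 0, rank ∂_1 = 8 ⇒ b_0 = 9 − 0 − 8 = 1; all invariant factors of ∂_1 are 1 so no torsion. So H_0 ≅ Z.
rank ∂_1 = 8, rank ∂_2 = 18 ⇒ b_1 = 27 − 8 − 18 = 1; ∂_2 has invariant factor(s) [2] giving torsion. So H_1 ≅ Z ⊕ Z/2Z.
rank ∂_2 = 18, rank ∂_3 = 0 ⇒ b_2 = 18 − 18 − 0 = 0. So H_2 ≅ 0.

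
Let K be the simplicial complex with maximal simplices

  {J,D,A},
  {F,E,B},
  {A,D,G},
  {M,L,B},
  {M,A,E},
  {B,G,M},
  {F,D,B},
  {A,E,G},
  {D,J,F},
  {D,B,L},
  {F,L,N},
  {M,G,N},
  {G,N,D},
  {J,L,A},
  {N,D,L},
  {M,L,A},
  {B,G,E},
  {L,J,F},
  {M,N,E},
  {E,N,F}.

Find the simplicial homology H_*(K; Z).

K has 10 vertices, 30 edges, 20 triangles.
rank ∂_0 = 0, rank ∂_1 = 9 ⇒ b_0 = 10 − 0 − 9 = 1; all invariant factors of ∂_1 are 1 so no torsion. So H_0 ≅ Z.
rank ∂_1 = 9, rank ∂_2 = 20 ⇒ b_1 = 30 − 9 − 20 = 1; ∂_2 has invariant factor(s) [2] giving torsion. So H_1 ≅ Z × Z/2.
rank ∂_2 = 20, rank ∂_3 = 0 ⇒ b_2 = 20 − 20 − 0 = 0. So H_2 ≅ 0.

H_0 ≅ Z,  H_1 ≅ Z × Z/2,  H_2 = 0.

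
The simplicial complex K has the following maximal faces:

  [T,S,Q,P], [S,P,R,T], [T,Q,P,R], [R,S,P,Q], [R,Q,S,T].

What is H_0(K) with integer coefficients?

Order the vertices as P < Q < R < S < T. Listing each simplex with vertices in this order, K has dimension 3 with simplices:

  0-simplices (5): P, Q, R, S, T
  1-simplices (10): PQ, PR, PS, PT, QR, QS, QT, RS, RT, ST
  2-simplices (10): PQR, PQS, PQT, PRS, PRT, PST, QRS, QRT, QST, RST
  3-simplices (5): PQRS, PQRT, PQST, PRST, QRST

so the chain groups are C_0 ≅ Z^5, C_1 ≅ Z^10, C_2 ≅ Z^10, C_3 ≅ Z^5.

∂_1: C_1 → C_0 maps an edge to its endpoints' difference, ∂[p,q] = q − p.
The resulting 5×10 matrix has rank 4, and its Smith normal form has invariant factors (1,1,1,1).

The boundary map ∂_2: C_2 → C_1 acts by ∂[p,q,r] = [q,r] − [p,r] + [p,q]. For instance
  ∂QRT = RT − QT + QR,
  ∂PRS = RS − PS + PR.
As a 10×10 matrix over Z this has rank 6, with invariant factors (1,1,1,1,1,1).

∂_3: C_3 → C_2 sends each 3-simplex σ to the alternating sum Σ_i (−1)^i (σ with its i-th vertex removed). For instance
  ∂PQST = QST − PST + PQT − PQS,
  ∂PQRS = QRS − PRS + PQS − PQR.
This gives a 10×5 integer matrix of rank 4; reducing to Smith normal form yields diagonal entries (1,1,1,1).

From H_k ≅ ker(∂_k) / im(∂_{k+1}) we obtain:

  H_0: rank C_0 − rank ∂_1 = 5 − 4 = 1, and the invariant factors of ∂_1 are all 1, so H_0 ≅ Z.

H_0 = Z.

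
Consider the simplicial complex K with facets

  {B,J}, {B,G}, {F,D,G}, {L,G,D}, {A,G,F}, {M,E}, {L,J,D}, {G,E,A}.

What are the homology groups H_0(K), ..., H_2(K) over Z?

H_0 = Z,  H_1 = Z,  H_2 = 0.

Order the vertices as A < B < D < E < F < G < J < L < M. Listing each simplex with vertices in this order, K has dimension 2 with simplices:

  0-simplices (9): A, B, D, E, F, G, J, L, M
  1-simplices (14): AE, AF, AG, BG, BJ, DF, DG, DJ, DL, EG, EM, FG, GL, JL
  2-simplices (5): AEG, AFG, DFG, DGL, DJL

Hence C_0 ≅ Z^9, C_1 ≅ Z^14, C_2 ≅ Z^5.

The boundary map ∂_1: C_1 → C_0 is given by ∂[p,q] = [q] − [p]. For instance
  ∂EM = M − E.
As a 9×14 matrix over Z this has rank 8, with invariant factors (1,1,1,1,1,1,1,1).

The boundary map ∂_2: C_2 → C_1 sends each 2-simplex [p,q,r] to [q,r] − [p,r] + [p,q]. For instance
  ∂AFG = FG − AG + AF,
  ∂DGL = GL − DL + DG.
As a 14×5 matrix over Z this has rank 5, with invariant factors (1,1,1,1,1).

Reading off H_k = ker ∂_k / im ∂_{k+1}:

  H_0: rank C_0 − rank ∂_1 = 9 − 8 = 1, and the invariant factors of ∂_1 are all 1, so H_0 = Z.
  H_1: rank ker ∂_1 − rank ∂_2 = (14 − 8) − 5 = 1, and the invariant factors of ∂_2 are all 1, so H_1 = Z.
  H_2: rank ker ∂_2 − rank ∂_3 = (5 − 5) − 0 = 0, and there is no ∂_3, so H_2 = 0.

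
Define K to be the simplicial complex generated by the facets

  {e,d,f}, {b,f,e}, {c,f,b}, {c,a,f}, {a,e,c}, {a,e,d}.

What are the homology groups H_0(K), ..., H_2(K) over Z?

Order the vertices as a < b < c < d < e < f. Listing each simplex with vertices in this order, K has dimension 2 with simplices:

  0-simplices (6): a, b, c, d, e, f
  1-simplices (12): ac, ad, ae, af, bc, be, bf, ce, cf, de, df, ef
  2-simplices (6): ace, acf, ade, bcf, bef, def

giving chain groups C_0 ≅ Z^6, C_1 ≅ Z^12, C_2 ≅ Z^6.

Boundary ∂_1: C_1 → C_0 sends each edge [p,q] (with p < q) to q − p.
The 6×12 boundary matrix has rank 5 and Smith normal form diag(1,1,1,1,1).

∂_2: C_2 → C_1 acts by ∂[p,q,r] = [q,r] − [p,r] + [p,q]. For instance
  ∂ade = de − ae + ad,
  ∂def = ef − df + de.
This gives a 12×6 integer matrix of rank 6; reducing to Smith normal form yields diagonal entries (1,1,1,1,1,1).

Reading off H_k = ker ∂_k / im ∂_{k+1}:

  H_0: rank C_0 − rank ∂_1 = 6 − 5 = 1, and the invariant factors of ∂_1 are all 1, so H_0 = Z.
  H_1: rank ker ∂_1 − rank ∂_2 = (12 − 5) − 6 = 1, and the invariant factors of ∂_2 are all 1, so H_1 = Z.
  H_2: rank ker ∂_2 − rank ∂_3 = (6 − 6) − 0 = 0, and there is no ∂_3, so H_2 = 0.

H_0 = Z,  H_1 = Z,  H_2 = 0.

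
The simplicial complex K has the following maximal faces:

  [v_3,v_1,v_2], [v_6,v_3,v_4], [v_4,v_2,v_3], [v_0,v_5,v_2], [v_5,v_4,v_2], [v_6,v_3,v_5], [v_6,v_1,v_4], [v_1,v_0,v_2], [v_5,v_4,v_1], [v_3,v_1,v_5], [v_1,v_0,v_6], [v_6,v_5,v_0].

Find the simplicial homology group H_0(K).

H_0 = Z.

Take the total order v_0 < v_1 < v_2 < v_3 < v_4 < v_5 < v_6 on the vertex set. Then K (dimension 2) consists of the simplices:

  0-simplices (7): [v_0], [v_1], [v_2], [v_3], [v_4], [v_5], [v_6]
  1-simplices (18): (18 of them)
  2-simplices (12): (12 of them)

Hence C_0 ≅ Z^7, C_1 ≅ Z^18, C_2 ≅ Z^12.

The boundary map ∂_1: C_1 → C_0 maps an edge to its endpoints' difference, ∂[p,q] = q − p.
The resulting 7×18 matrix has rank 6, and its Smith normal form has invariant factors (1,1,1,1,1,1).

∂_2: C_2 → C_1 sends each 2-simplex [p,q,r] to [q,r] − [p,r] + [p,q]. For instance
  ∂[v_1,v_3,v_5] = [v_3,v_5] − [v_1,v_5] + [v_1,v_3],
  ∂[v_0,v_1,v_2] = [v_1,v_2] − [v_0,v_2] + [v_0,v_1].
The resulting 18×12 matrix has rank 12, and its Smith normal form has invariant factors (1,1,1,1,1,1,1,1,1,1,1,2).

Now H_k = ker ∂_k / im ∂_{k+1}, so:

  H_0: rank C_0 − rank ∂_1 = 7 − 6 = 1, and the invariant factors of ∂_1 are all 1, so H_0 ≅ Z.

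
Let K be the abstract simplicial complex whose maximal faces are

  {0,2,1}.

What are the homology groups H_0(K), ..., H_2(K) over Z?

K has 3 vertices, 3 edges, 1 triangle.
rank ∂_0 = 0, rank ∂_1 = 2 ⇒ b_0 = 3 − 0 − 2 = 1; all invariant factors of ∂_1 are 1 so no torsion. So H_0 = Z.
rank ∂_1 = 2, rank ∂_2 = 1 ⇒ b_1 = 3 − 2 − 1 = 0; all invariant factors of ∂_2 are 1 so no torsion. So H_1 = 0.
rank ∂_2 = 1, rank ∂_3 = 0 ⇒ b_2 = 1 − 1 − 0 = 0. So H_2 = 0.

H_0 = Z,  H_1 = 0,  H_2 = 0.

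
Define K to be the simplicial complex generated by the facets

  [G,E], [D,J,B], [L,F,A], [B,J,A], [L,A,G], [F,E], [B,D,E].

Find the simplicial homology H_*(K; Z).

H_0 ≅ Z,  H_1 ≅ Z^2,  H_2 = 0.

We work with the vertex ordering A < B < D < E < F < G < J < L. The simplices of K, each written with vertices in increasing order, are:

  0-simplices (8): A, B, D, E, F, G, J, L
  1-simplices (14): AB, AF, AG, AJ, AL, BD, BE, BJ, DE, DJ, EF, EG, FL, GL
  2-simplices (5): ABJ, AFL, AGL, BDE, BDJ

so the chain groups are C_0 ≅ Z^8, C_1 ≅ Z^14, C_2 ≅ Z^5.

The boundary map ∂_1: C_1 → C_0 sends each edge [p,q] (with p < q) to q − p. For instance
  ∂FL = L − F.
As a 8×14 matrix over Z this has rank 7, with invariant factors (1,1,1,1,1,1,1).

The boundary map ∂_2: C_2 → C_1 sends each 2-simplex [p,q,r] to [q,r] − [p,r] + [p,q]. For instance
  ∂AFL = FL − AL + AF,
  ∂ABJ = BJ − AJ + AB.
The 14×5 boundary matrix has rank 5 and Smith normal form diag(1,1,1,1,1).

Now H_k = ker ∂_k / im ∂_{k+1}, so:

  H_0: rank C_0 − rank ∂_1 = 8 − 7 = 1, and the invariant factors of ∂_1 are all 1, so H_0 ≅ Z.
  H_1: rank ker ∂_1 − rank ∂_2 = (14 − 7) − 5 = 2, and the invariant factors of ∂_2 are all 1, so H_1 ≅ Z^2.
  H_2: rank ker ∂_2 − rank ∂_3 = (5 − 5) − 0 = 0, and there is no ∂_3, so H_2 ≅ 0.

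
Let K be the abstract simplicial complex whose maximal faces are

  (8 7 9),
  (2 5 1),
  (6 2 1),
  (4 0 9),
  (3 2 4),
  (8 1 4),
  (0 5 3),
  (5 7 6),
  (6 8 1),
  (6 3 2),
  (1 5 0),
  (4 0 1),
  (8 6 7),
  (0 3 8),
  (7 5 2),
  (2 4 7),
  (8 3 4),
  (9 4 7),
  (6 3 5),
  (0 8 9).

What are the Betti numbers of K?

b_0 = 1, b_1 = 1, b_2 = 0.

We work with the vertex ordering 0 < 1 < 2 < 3 < 4 < 5 < 6 < 7 < 8 < 9. The simplices of K, each written with vertices in increasing order, are:

  0-simplices (10): [0], [1], [2], [3], [4], [5], [6], [7], [8], [9]
  1-simplices (30): (30 of them)
  2-simplices (20): (20 of them)

giving chain groups C_0 ≅ Z^10, C_1 ≅ Z^30, C_2 ≅ Z^20.

Boundary ∂_1: C_1 → C_0 sends each edge [p,q] (with p < q) to q − p.
This gives a 10×30 integer matrix of rank 9; reducing to Smith normal form yields diagonal entries (1,1,1,1,1,1,1,1,1).

∂_2: C_2 → C_1 acts by ∂[p,q,r] = [q,r] − [p,r] + [p,q]. For instance
  ∂[2,4,7] = [4,7] − [2,7] + [2,4],
  ∂[0,3,5] = [3,5] − [0,5] + [0,3].
The 30×20 boundary matrix has rank 20 and Smith normal form diag(1,1,1,1,1,1,1,1,1,1,1,1,1,1,1,1,1,1,1,2).

Reading off H_k = ker ∂_k / im ∂_{k+1}:

  H_0: rank C_0 − rank ∂_1 = 10 − 9 = 1, and the invariant factors of ∂_1 are all 1, so H_0 ≅ Z.
  H_1: rank ker ∂_1 − rank ∂_2 = (30 − 9) − 20 = 1, and ∂_2 has invariant factor 2 > 1, so H_1 ≅ Z ⊕ Z/2Z.
  H_2: rank ker ∂_2 − rank ∂_3 = (20 − 20) − 0 = 0, and there is no ∂_3, so H_2 ≅ 0.

(K is a triangulation of the Klein bottle.)

Hence the Betti numbers are b_0 = 1, b_1 = 1, b_2 = 0.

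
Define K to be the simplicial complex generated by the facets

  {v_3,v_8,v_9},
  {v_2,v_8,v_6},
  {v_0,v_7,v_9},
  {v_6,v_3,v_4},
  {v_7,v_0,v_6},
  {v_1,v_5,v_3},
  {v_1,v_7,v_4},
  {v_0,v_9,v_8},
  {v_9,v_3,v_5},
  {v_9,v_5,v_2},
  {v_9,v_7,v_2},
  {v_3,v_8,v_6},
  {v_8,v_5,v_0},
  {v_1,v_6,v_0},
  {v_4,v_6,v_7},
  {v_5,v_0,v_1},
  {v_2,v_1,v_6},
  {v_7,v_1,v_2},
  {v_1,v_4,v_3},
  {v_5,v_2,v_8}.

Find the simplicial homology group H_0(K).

H_0 = Z.

Fix the vertex order v_0 < v_1 < v_2 < v_3 < v_4 < v_5 < v_6 < v_7 < v_8 < v_9 and write every simplex with vertices in increasing order. Then dim K = 2 and the simplices of K are:

  0-simplices (10): [v_0], [v_1], [v_2], [v_3], [v_4], [v_5], [v_6], [v_7], [v_8], [v_9]
  1-simplices (30): (30 of them)
  2-simplices (20): (20 of them)

so the chain groups are C_0 ≅ Z^10, C_1 ≅ Z^30, C_2 ≅ Z^20.

Boundary ∂_1: C_1 → C_0 is given by ∂[p,q] = [q] − [p].
This gives a 10×30 integer matrix of rank 9; reducing to Smith normal form yields diagonal entries (1,1,1,1,1,1,1,1,1).

The boundary map ∂_2: C_2 → C_1 maps a triangle to the signed sum of its edges. For instance
  ∂[v_0,v_5,v_8] = [v_5,v_8] − [v_0,v_8] + [v_0,v_5],
  ∂[v_2,v_6,v_8] = [v_6,v_8] − [v_2,v_8] + [v_2,v_6].
The resulting 30×20 matrix has rank 20, and its Smith normal form has invariant factors (1,1,1,1,1,1,1,1,1,1,1,1,1,1,1,1,1,1,1,2).

Computing H_k = (kernel of ∂_k) / (image of ∂_{k+1}):

  H_0: rank C_0 − rank ∂_1 = 10 − 9 = 1, and the invariant factors of ∂_1 are all 1, so H_0 = Z.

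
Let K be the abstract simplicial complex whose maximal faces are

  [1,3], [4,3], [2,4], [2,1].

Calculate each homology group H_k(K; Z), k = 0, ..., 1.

H_0 ≅ Z,  H_1 ≅ Z.

Fix the vertex order 1 < 2 < 3 < 4 and write every simplex with vertices in increasing order. Then dim K = 1 and the simplices of K are:

  0-simplices (4): [1], [2], [3], [4]
  1-simplices (4): [1,2], [1,3], [2,4], [3,4]

so the chain groups are C_0 ≅ Z^4, C_1 ≅ Z^4.

The boundary map ∂_1: C_1 → C_0 sends each edge [p,q] (with p < q) to q − p. For instance
  ∂[2,4] = [4] − [2].
The resulting 4×4 matrix has rank 3, and its Smith normal form has invariant factors (1,1,1).

Reading off H_k = ker ∂_k / im ∂_{k+1}:

  H_0: rank C_0 − rank ∂_1 = 4 − 3 = 1, and the invariant factors of ∂_1 are all 1, so H_0 ≅ Z.
  H_1: rank ker ∂_1 − rank ∂_2 = (4 − 3) − 0 = 1, and there is no ∂_2, so H_1 ≅ Z.

(K is a triangulation of the circle S^1.)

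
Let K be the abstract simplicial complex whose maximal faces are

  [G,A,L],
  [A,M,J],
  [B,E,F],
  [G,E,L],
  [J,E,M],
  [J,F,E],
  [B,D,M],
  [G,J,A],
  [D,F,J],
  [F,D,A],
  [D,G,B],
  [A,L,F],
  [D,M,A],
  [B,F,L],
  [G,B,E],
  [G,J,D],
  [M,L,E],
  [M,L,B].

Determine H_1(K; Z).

Order the vertices as A < B < D < E < F < G < J < L < M. Listing each simplex with vertices in this order, K has dimension 2 with simplices:

  0-simplices (9): A, B, D, E, F, G, J, L, M
  1-simplices (27): AD, AF, AG, AJ, AL, AM, BD, BE, BF, BG, BL, BM, DF, DG, DJ, DM, EF, EG, EJ, EL, EM, FJ, FL, GJ, GL, JM, LM
  2-simplices (18): ADF, ADM, AFL, AGJ, AGL, AJM, BDG, BDM, BEF, BEG, BFL, BLM, DFJ, DGJ, EFJ, EGL, EJM, ELM

Hence C_0 ≅ Z^9, C_1 ≅ Z^27, C_2 ≅ Z^18.

Boundary ∂_1: C_1 → C_0 sends each edge [p,q] (with p < q) to q − p. For instance
  ∂GL = L − G.
The resulting 9×27 matrix has rank 8, and its Smith normal form has invariant factors (1,1,1,1,1,1,1,1).

Boundary ∂_2: C_2 → C_1 sends each 2-simplex [p,q,r] to [q,r] − [p,r] + [p,q]. For instance
  ∂EGL = GL − EL + EG,
  ∂AFL = FL − AL + AF.
This gives a 27×18 integer matrix of rank 18; reducing to Smith normal form yields diagonal entries (1,1,1,1,1,1,1,1,1,1,1,1,1,1,1,1,1,2).

Now H_k = ker ∂_k / im ∂_{k+1}, so:

  H_1: rank ker ∂_1 − rank ∂_2 = (27 − 8) − 18 = 1, and ∂_2 has invariant factor 2 > 1, so H_1 ≅ Z ⊕ Z/2Z.

H_1 ≅ Z ⊕ Z/2Z.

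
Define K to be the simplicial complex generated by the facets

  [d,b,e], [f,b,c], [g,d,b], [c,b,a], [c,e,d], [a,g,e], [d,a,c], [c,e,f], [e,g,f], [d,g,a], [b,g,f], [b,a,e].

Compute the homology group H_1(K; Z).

Fix the vertex order a < b < c < d < e < f < g and write every simplex with vertices in increasing order. Then dim K = 2 and the simplices of K are:

  0-simplices (7): a, b, c, d, e, f, g
  1-simplices (18): ab, ac, ad, ae, ag, bc, bd, be, bf, bg, cd, ce, cf, de, dg, ef, eg, fg
  2-simplices (12): abc, abe, acd, adg, aeg, bcf, bde, bdg, bfg, cde, cef, efg

Hence C_0 ≅ Z^7, C_1 ≅ Z^18, C_2 ≅ Z^12.

Boundary ∂_1: C_1 → C_0 is given by ∂[p,q] = [q] − [p]. For instance
  ∂eg = g − e.
The resulting 7×18 matrix has rank 6, and its Smith normal form has invariant factors (1,1,1,1,1,1).

The boundary map ∂_2: C_2 → C_1 sends each 2-simplex [p,q,r] to [q,r] − [p,r] + [p,q]. For instance
  ∂abe = be − ae + ab,
  ∂aeg = eg − ag + ae.
The resulting 18×12 matrix has rank 12, and its Smith normal form has invariant factors (1,1,1,1,1,1,1,1,1,1,1,2).

Now H_k = ker ∂_k / im ∂_{k+1}, so:

  H_1: rank ker ∂_1 − rank ∂_2 = (18 − 6) − 12 = 0, and ∂_2 has invariant factor 2 > 1, so H_1 = Z/2.

H_1 = Z/2.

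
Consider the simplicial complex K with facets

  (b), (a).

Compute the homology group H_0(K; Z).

We work with the vertex ordering a < b. The simplices of K, each written with vertices in increasing order, are:

  0-simplices (2): a, b

giving chain groups C_0 ≅ Z^2.

Computing H_k = (kernel of ∂_k) / (image of ∂_{k+1}):

  H_0: rank C_0 − rank ∂_1 = 2 − 0 = 2, and there is no ∂_1, so H_0 = Z^2.

(K is a triangulation of a set of 2 points.)

H_0 = Z^2.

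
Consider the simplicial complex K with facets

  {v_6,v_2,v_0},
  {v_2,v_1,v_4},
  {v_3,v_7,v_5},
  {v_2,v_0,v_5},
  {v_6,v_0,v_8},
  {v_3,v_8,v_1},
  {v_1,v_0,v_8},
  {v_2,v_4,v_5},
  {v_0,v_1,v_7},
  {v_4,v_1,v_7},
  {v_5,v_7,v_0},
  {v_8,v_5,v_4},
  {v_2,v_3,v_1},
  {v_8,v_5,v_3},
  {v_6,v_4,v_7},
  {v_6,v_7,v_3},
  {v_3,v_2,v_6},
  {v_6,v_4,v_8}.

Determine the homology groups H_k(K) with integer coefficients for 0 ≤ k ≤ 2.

H_0 = Z,  H_1 = Z^2,  H_2 = Z.

Fix the vertex order v_0 < v_1 < v_2 < v_3 < v_4 < v_5 < v_6 < v_7 < v_8 and write every simplex with vertices in increasing order. Then dim K = 2 and the simplices of K are:

  0-simplices (9): [v_0], [v_1], [v_2], [v_3], [v_4], [v_5], [v_6], [v_7], [v_8]
  1-simplices (27): (27 of them)
  2-simplices (18): (18 of them)

Hence C_0 ≅ Z^9, C_1 ≅ Z^27, C_2 ≅ Z^18.

Boundary ∂_1: C_1 → C_0 sends each edge [p,q] (with p < q) to q − p. For instance
  ∂[v_5,v_7] = [v_7] − [v_5].
The 9×27 boundary matrix has rank 8 and Smith normal form diag(1,1,1,1,1,1,1,1).

∂_2: C_2 → C_1 sends each 2-simplex [p,q,r] to [q,r] − [p,r] + [p,q]. For instance
  ∂[v_0,v_1,v_8] = [v_1,v_8] − [v_0,v_8] + [v_0,v_1],
  ∂[v_1,v_4,v_7] = [v_4,v_7] − [v_1,v_7] + [v_1,v_4].
This gives a 27×18 integer matrix of rank 17; reducing to Smith normal form yields diagonal entries (1,1,1,1,1,1,1,1,1,1,1,1,1,1,1,1,1).

Computing H_k = (kernel of ∂_k) / (image of ∂_{k+1}):

  H_0: rank C_0 − rank ∂_1 = 9 − 8 = 1, and the invariant factors of ∂_1 are all 1, so H_0 ≅ Z.
  H_1: rank ker ∂_1 − rank ∂_2 = (27 − 8) − 17 = 2, and the invariant factors of ∂_2 are all 1, so H_1 ≅ Z^2.
  H_2: rank ker ∂_2 − rank ∂_3 = (18 − 17) − 0 = 1, and there is no ∂_3, so H_2 ≅ Z.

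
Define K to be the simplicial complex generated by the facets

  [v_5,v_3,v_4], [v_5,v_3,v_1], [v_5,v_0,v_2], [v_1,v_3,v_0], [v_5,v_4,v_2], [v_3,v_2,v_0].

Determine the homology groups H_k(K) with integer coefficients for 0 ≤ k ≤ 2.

Fix the vertex order v_0 < v_1 < v_2 < v_3 < v_4 < v_5 and write every simplex with vertices in increasing order. Then dim K = 2 and the simplices of K are:

  0-simplices (6): [v_0], [v_1], [v_2], [v_3], [v_4], [v_5]
  1-simplices (12): [v_0,v_1], [v_0,v_2], [v_0,v_3], [v_0,v_5], [v_1,v_3], [v_1,v_5], [v_2,v_3], [v_2,v_4], [v_2,v_5], [v_3,v_4], [v_3,v_5], [v_4,v_5]
  2-simplices (6): [v_0,v_1,v_3], [v_0,v_2,v_3], [v_0,v_2,v_5], [v_1,v_3,v_5], [v_2,v_4,v_5], [v_3,v_4,v_5]

Hence C_0 ≅ Z^6, C_1 ≅ Z^12, C_2 ≅ Z^6.

∂_1: C_1 → C_0 maps an edge to its endpoints' difference, ∂[p,q] = q − p. For instance
  ∂[v_0,v_3] = [v_3] − [v_0].
The resulting 6×12 matrix has rank 5, and its Smith normal form has invariant factors (1,1,1,1,1).

∂_2: C_2 → C_1 maps a triangle to the signed sum of its edges. For instance
  ∂[v_2,v_4,v_5] = [v_4,v_5] − [v_2,v_5] + [v_2,v_4],
  ∂[v_0,v_2,v_5] = [v_2,v_5] − [v_0,v_5] + [v_0,v_2].
This gives a 12×6 integer matrix of rank 6; reducing to Smith normal form yields diagonal entries (1,1,1,1,1,1).

Computing H_k = (kernel of ∂_k) / (image of ∂_{k+1}):

  H_0: rank C_0 − rank ∂_1 = 6 − 5 = 1, and the invariant factors of ∂_1 are all 1, so H_0 = Z.
  H_1: rank ker ∂_1 − rank ∂_2 = (12 − 5) − 6 = 1, and the invariant factors of ∂_2 are all 1, so H_1 = Z.
  H_2: rank ker ∂_2 − rank ∂_3 = (6 − 6) − 0 = 0, and there is no ∂_3, so H_2 = 0.

(K is a triangulation of the cylinder S^1 x I.)

H_0 = Z,  H_1 = Z,  H_2 = 0.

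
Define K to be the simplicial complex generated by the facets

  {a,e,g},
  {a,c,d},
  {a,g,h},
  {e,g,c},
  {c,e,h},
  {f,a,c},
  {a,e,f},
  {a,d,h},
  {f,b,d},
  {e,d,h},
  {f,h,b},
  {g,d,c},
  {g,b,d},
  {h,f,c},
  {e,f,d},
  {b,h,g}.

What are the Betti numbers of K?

Fix the vertex order a < b < c < d < e < f < g < h and write every simplex with vertices in increasing order. Then dim K = 2 and the simplices of K are:

  0-simplices (8): a, b, c, d, e, f, g, h
  1-simplices (24): ac, ad, ae, af, ag, ah, bd, bf, bg, bh, cd, ce, cf, cg, ch, de, df, dg, dh, ef, eg, eh, fh, gh
  2-simplices (16): acd, acf, adh, aef, aeg, agh, bdf, bdg, bfh, bgh, cdg, ceg, ceh, cfh, def, deh

giving chain groups C_0 ≅ Z^8, C_1 ≅ Z^24, C_2 ≅ Z^16.

The boundary map ∂_1: C_1 → C_0 is given by ∂[p,q] = [q] − [p].
As a 8×24 matrix over Z this has rank 7, with invariant factors (1,1,1,1,1,1,1).

∂_2: C_2 → C_1 maps a triangle to the signed sum of its edges. For instance
  ∂acf = cf − af + ac,
  ∂aeg = eg − ag + ae.
The resulting 24×16 matrix has rank 15, and its Smith normal form has invariant factors (1,1,1,1,1,1,1,1,1,1,1,1,1,1,1).

Reading off H_k = ker ∂_k / im ∂_{k+1}:

  H_0: rank C_0 − rank ∂_1 = 8 − 7 = 1, and the invariant factors of ∂_1 are all 1, so H_0 = Z.
  H_1: rank ker ∂_1 − rank ∂_2 = (24 − 7) − 15 = 2, and the invariant factors of ∂_2 are all 1, so H_1 = Z^2.
  H_2: rank ker ∂_2 − rank ∂_3 = (16 − 15) − 0 = 1, and there is no ∂_3, so H_2 = Z.

Hence the Betti numbers are b_0 = 1, b_1 = 2, b_2 = 1.

b_0 = 1, b_1 = 2, b_2 = 1.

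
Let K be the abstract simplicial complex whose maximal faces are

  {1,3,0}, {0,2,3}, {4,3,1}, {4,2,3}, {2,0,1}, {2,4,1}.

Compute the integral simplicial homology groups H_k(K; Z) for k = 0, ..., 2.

H_0 = Z,  H_1 = 0,  H_2 = Z.

Fix the vertex order 0 < 1 < 2 < 3 < 4 and write every simplex with vertices in increasing order. Then dim K = 2 and the simplices of K are:

  0-simplices (5): [0], [1], [2], [3], [4]
  1-simplices (9): [0,1], [0,2], [0,3], [1,2], [1,3], [1,4], [2,3], [2,4], [3,4]
  2-simplices (6): [0,1,2], [0,1,3], [0,2,3], [1,2,4], [1,3,4], [2,3,4]

giving chain groups C_0 ≅ Z^5, C_1 ≅ Z^9, C_2 ≅ Z^6.

Boundary ∂_1: C_1 → C_0 is given by ∂[p,q] = [q] − [p].
This gives a 5×9 integer matrix of rank 4; reducing to Smith normal form yields diagonal entries (1,1,1,1).

The boundary map ∂_2: C_2 → C_1 acts by ∂[p,q,r] = [q,r] − [p,r] + [p,q]. For instance
  ∂[2,3,4] = [3,4] − [2,4] + [2,3],
  ∂[0,2,3] = [2,3] − [0,3] + [0,2].
The 9×6 boundary matrix has rank 5 and Smith normal form diag(1,1,1,1,1).

Reading off H_k = ker ∂_k / im ∂_{k+1}:

  H_0: rank C_0 − rank ∂_1 = 5 − 4 = 1, and the invariant factors of ∂_1 are all 1, so H_0 ≅ Z.
  H_1: rank ker ∂_1 − rank ∂_2 = (9 − 4) − 5 = 0, and the invariant factors of ∂_2 are all 1, so H_1 ≅ 0.
  H_2: rank ker ∂_2 − rank ∂_3 = (6 − 5) − 0 = 1, and there is no ∂_3, so H_2 ≅ Z.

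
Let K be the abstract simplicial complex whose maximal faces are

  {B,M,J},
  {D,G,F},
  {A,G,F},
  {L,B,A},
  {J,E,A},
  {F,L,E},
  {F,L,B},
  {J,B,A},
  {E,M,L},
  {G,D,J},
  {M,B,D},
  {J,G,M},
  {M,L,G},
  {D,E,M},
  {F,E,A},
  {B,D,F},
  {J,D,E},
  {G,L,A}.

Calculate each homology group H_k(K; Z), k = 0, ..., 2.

H_0 ≅ Z,  H_1 ≅ Z × Z/2,  H_2 = 0.

Order the vertices as A < B < D < E < F < G < J < L < M. Listing each simplex with vertices in this order, K has dimension 2 with simplices:

  0-simplices (9): A, B, D, E, F, G, J, L, M
  1-simplices (27): AB, AE, AF, AG, AJ, AL, BD, BF, BJ, BL, BM, DE, DF, DG, DJ, DM, EF, EJ, EL, EM, FG, FL, GJ, GL, GM, JM, LM
  2-simplices (18): ABJ, ABL, AEF, AEJ, AFG, AGL, BDF, BDM, BFL, BJM, DEJ, DEM, DFG, DGJ, EFL, ELM, GJM, GLM

so the chain groups are C_0 ≅ Z^9, C_1 ≅ Z^27, C_2 ≅ Z^18.

The boundary map ∂_1: C_1 → C_0 sends each edge [p,q] (with p < q) to q − p.
This gives a 9×27 integer matrix of rank 8; reducing to Smith normal form yields diagonal entries (1,1,1,1,1,1,1,1).

The boundary map ∂_2: C_2 → C_1 sends each 2-simplex [p,q,r] to [q,r] − [p,r] + [p,q]. For instance
  ∂AFG = FG − AG + AF,
  ∂AEJ = EJ − AJ + AE.
As a 27×18 matrix over Z this has rank 18, with invariant factors (1,1,1,1,1,1,1,1,1,1,1,1,1,1,1,1,1,2).

Reading off H_k = ker ∂_k / im ∂_{k+1}:

  H_0: rank C_0 − rank ∂_1 = 9 − 8 = 1, and the invariant factors of ∂_1 are all 1, so H_0 ≅ Z.
  H_1: rank ker ∂_1 − rank ∂_2 = (27 − 8) − 18 = 1, and ∂_2 has invariant factor 2 > 1, so H_1 ≅ Z × Z/2.
  H_2: rank ker ∂_2 − rank ∂_3 = (18 − 18) − 0 = 0, and there is no ∂_3, so H_2 ≅ 0.

(K is a triangulation of the Klein bottle.)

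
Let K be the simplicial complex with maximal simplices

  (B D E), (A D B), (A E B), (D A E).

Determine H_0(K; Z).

K has 4 vertices, 6 edges, 4 triangles.
rank ∂_0 = 0, rank ∂_1 = 3 ⇒ b_0 = 4 − 0 − 3 = 1; all invariant factors of ∂_1 are 1 so no torsion. So H_0 ≅ Z.

H_0 ≅ Z.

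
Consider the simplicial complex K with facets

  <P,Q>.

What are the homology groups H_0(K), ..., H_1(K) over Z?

We work with the vertex ordering P < Q. The simplices of K, each written with vertices in increasing order, are:

  0-simplices (2): P, Q
  1-simplices (1): PQ

Hence C_0 ≅ Z^2, C_1 ≅ Z^1.

Boundary ∂_1: C_1 → C_0 maps an edge to its endpoints' difference, ∂[p,q] = q − p. For instance
  ∂PQ = Q − P.
The resulting 2×1 matrix has rank 1, and its Smith normal form has invariant factors (1).

From H_k ≅ ker(∂_k) / im(∂_{k+1}) we obtain:

  H_0: rank C_0 − rank ∂_1 = 2 − 1 = 1, and the invariant factors of ∂_1 are all 1, so H_0 ≅ Z.
  H_1: rank ker ∂_1 − rank ∂_2 = (1 − 1) − 0 = 0, and there is no ∂_2, so H_1 ≅ 0.

H_0 = Z,  H_1 = 0.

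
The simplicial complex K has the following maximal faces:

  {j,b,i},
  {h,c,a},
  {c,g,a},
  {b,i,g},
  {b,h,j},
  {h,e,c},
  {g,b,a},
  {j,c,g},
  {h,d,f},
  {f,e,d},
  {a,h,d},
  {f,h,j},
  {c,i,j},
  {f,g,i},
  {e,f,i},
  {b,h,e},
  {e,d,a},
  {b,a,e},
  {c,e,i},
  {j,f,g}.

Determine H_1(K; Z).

H_1 ≅ Z ⊕ Z/2.

Order the vertices as a < b < c < d < e < f < g < h < i < j. Listing each simplex with vertices in this order, K has dimension 2 with simplices:

  0-simplices (10): a, b, c, d, e, f, g, h, i, j
  1-simplices (30): ab, ac, ad, ae, ag, ah, be, bg, bh, bi, bj, ce, cg, ch, ci, cj, de, df, dh, ef, eh, ei, fg, fh, fi, fj, gi, gj, hj, ij
  2-simplices (20): abe, abg, acg, ach, ade, adh, beh, bgi, bhj, bij, ceh, cei, cgj, cij, def, dfh, efi, fgi, fgj, fhj

so the chain groups are C_0 ≅ Z^10, C_1 ≅ Z^30, C_2 ≅ Z^20.

The boundary map ∂_1: C_1 → C_0 maps an edge to its endpoints' difference, ∂[p,q] = q − p.
This gives a 10×30 integer matrix of rank 9; reducing to Smith normal form yields diagonal entries (1,1,1,1,1,1,1,1,1).

Boundary ∂_2: C_2 → C_1 sends each 2-simplex [p,q,r] to [q,r] − [p,r] + [p,q]. For instance
  ∂abg = bg − ag + ab,
  ∂def = ef − df + de.
The 30×20 boundary matrix has rank 20 and Smith normal form diag(1,1,1,1,1,1,1,1,1,1,1,1,1,1,1,1,1,1,1,2).

Now H_k = ker ∂_k / im ∂_{k+1}, so:

  H_1: rank ker ∂_1 − rank ∂_2 = (30 − 9) − 20 = 1, and ∂_2 has invariant factor 2 > 1, so H_1 = Z ⊕ Z/2.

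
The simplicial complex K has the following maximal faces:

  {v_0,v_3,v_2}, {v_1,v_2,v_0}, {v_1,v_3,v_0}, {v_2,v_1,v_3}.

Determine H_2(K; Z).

K has 4 vertices, 6 edges, 4 triangles.
rank ∂_2 = 3, rank ∂_3 = 0 ⇒ b_2 = 4 − 3 − 0 = 1. So H_2 ≅ Z.

H_2 = Z.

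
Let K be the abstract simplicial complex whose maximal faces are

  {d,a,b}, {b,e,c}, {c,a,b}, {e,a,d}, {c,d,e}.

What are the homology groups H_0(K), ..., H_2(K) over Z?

Order the vertices as a < b < c < d < e. Listing each simplex with vertices in this order, K has dimension 2 with simplices:

  0-simplices (5): a, b, c, d, e
  1-simplices (10): ab, ac, ad, ae, bc, bd, be, cd, ce, de
  2-simplices (5): abc, abd, ade, bce, cde

so the chain groups are C_0 ≅ Z^5, C_1 ≅ Z^10, C_2 ≅ Z^5.

∂_1: C_1 → C_0 maps an edge to its endpoints' difference, ∂[p,q] = q − p.
As a 5×10 matrix over Z this has rank 4, with invariant factors (1,1,1,1).

∂_2: C_2 → C_1 acts by ∂[p,q,r] = [q,r] − [p,r] + [p,q]. For instance
  ∂abc = bc − ac + ab,
  ∂abd = bd − ad + ab.
This gives a 10×5 integer matrix of rank 5; reducing to Smith normal form yields diagonal entries (1,1,1,1,1).

Computing H_k = (kernel of ∂_k) / (image of ∂_{k+1}):

  H_0: rank C_0 − rank ∂_1 = 5 − 4 = 1, and the invariant factors of ∂_1 are all 1, so H_0 ≅ Z.
  H_1: rank ker ∂_1 − rank ∂_2 = (10 − 4) − 5 = 1, and the invariant factors of ∂_2 are all 1, so H_1 ≅ Z.
  H_2: rank ker ∂_2 − rank ∂_3 = (5 − 5) − 0 = 0, and there is no ∂_3, so H_2 ≅ 0.

H_0 = Z,  H_1 = Z,  H_2 = 0.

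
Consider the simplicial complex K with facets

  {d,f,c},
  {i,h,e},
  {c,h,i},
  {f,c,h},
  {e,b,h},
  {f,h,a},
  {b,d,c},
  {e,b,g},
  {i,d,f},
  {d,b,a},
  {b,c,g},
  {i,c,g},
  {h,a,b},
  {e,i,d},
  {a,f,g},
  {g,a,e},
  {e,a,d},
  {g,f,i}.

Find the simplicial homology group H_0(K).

H_0 ≅ Z.

We work with the vertex ordering a < b < c < d < e < f < g < h < i. The simplices of K, each written with vertices in increasing order, are:

  0-simplices (9): a, b, c, d, e, f, g, h, i
  1-simplices (27): ab, ad, ae, af, ag, ah, bc, bd, be, bg, bh, cd, cf, cg, ch, ci, de, df, di, eg, eh, ei, fg, fh, fi, gi, hi
  2-simplices (18): abd, abh, ade, aeg, afg, afh, bcd, bcg, beg, beh, cdf, cfh, cgi, chi, dei, dfi, ehi, fgi

Hence C_0 ≅ Z^9, C_1 ≅ Z^27, C_2 ≅ Z^18.

Boundary ∂_1: C_1 → C_0 is given by ∂[p,q] = [q] − [p].
This gives a 9×27 integer matrix of rank 8; reducing to Smith normal form yields diagonal entries (1,1,1,1,1,1,1,1).

∂_2: C_2 → C_1 acts by ∂[p,q,r] = [q,r] − [p,r] + [p,q]. For instance
  ∂bcd = cd − bd + bc,
  ∂chi = hi − ci + ch.
This gives a 27×18 integer matrix of rank 18; reducing to Smith normal form yields diagonal entries (1,1,1,1,1,1,1,1,1,1,1,1,1,1,1,1,1,2).

From H_k ≅ ker(∂_k) / im(∂_{k+1}) we obtain:

  H_0: rank C_0 − rank ∂_1 = 9 − 8 = 1, and the invariant factors of ∂_1 are all 1, so H_0 ≅ Z.

(K is a triangulation of the Klein bottle.)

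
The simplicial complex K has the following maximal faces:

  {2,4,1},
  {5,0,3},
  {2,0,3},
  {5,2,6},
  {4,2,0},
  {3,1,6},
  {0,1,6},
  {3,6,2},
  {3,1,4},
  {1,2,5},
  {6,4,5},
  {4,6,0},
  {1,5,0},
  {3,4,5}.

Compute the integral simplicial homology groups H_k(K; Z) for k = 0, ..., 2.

Take the total order 0 < 1 < 2 < 3 < 4 < 5 < 6 on the vertex set. Then K (dimension 2) consists of the simplices:

  0-simplices (7): [0], [1], [2], [3], [4], [5], [6]
  1-simplices (21): [0,1], [0,2], [0,3], [0,4], [0,5], [0,6], [1,2], [1,3], [1,4], [1,5], [1,6], [2,3], [2,4], [2,5], [2,6], [3,4], [3,5], [3,6], [4,5], [4,6], [5,6]
  2-simplices (14): [0,1,5], [0,1,6], [0,2,3], [0,2,4], [0,3,5], [0,4,6], [1,2,4], [1,2,5], [1,3,4], [1,3,6], [2,3,6], [2,5,6], [3,4,5], [4,5,6]

Hence C_0 ≅ Z^7, C_1 ≅ Z^21, C_2 ≅ Z^14.

Boundary ∂_1: C_1 → C_0 is given by ∂[p,q] = [q] − [p]. For instance
  ∂[1,4] = [4] − [1].
This gives a 7×21 integer matrix of rank 6; reducing to Smith normal form yields diagonal entries (1,1,1,1,1,1).

Boundary ∂_2: C_2 → C_1 sends each 2-simplex [p,q,r] to [q,r] − [p,r] + [p,q]. For instance
  ∂[1,3,6] = [3,6] − [1,6] + [1,3],
  ∂[3,4,5] = [4,5] − [3,5] + [3,4].
The resulting 21×14 matrix has rank 13, and its Smith normal form has invariant factors (1,1,1,1,1,1,1,1,1,1,1,1,1).

From H_k ≅ ker(∂_k) / im(∂_{k+1}) we obtain:

  H_0: rank C_0 − rank ∂_1 = 7 − 6 = 1, and the invariant factors of ∂_1 are all 1, so H_0 = Z.
  H_1: rank ker ∂_1 − rank ∂_2 = (21 − 6) − 13 = 2, and the invariant factors of ∂_2 are all 1, so H_1 = Z^2.
  H_2: rank ker ∂_2 − rank ∂_3 = (14 − 13) − 0 = 1, and there is no ∂_3, so H_2 = Z.

As a check, the Euler characteristic is 7 − 21 + 14 = 0, which agrees with 1 − 2 + 1 = 0.

H_0 = Z,  H_1 = Z^2,  H_2 = Z.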